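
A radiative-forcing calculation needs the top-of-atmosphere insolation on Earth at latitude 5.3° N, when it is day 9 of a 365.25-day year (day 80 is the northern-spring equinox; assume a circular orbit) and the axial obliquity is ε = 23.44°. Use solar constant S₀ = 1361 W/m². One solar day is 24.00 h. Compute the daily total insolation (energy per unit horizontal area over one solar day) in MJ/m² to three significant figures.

32.6 MJ/m²

Solar longitude: λ_s = 360° × (9 − 80)/365.25 = -69.979°, i.e. -69.979° + 360° = 290.021°.
sin δ = sin 23.44° × sin 290.021° = -0.37375, so δ = -21.947°.
cos H₀ = −tan(+5.3°) tan(-21.947°) = 0.0374, H₀ = 1.5334 rad.
Bracket: H₀ sin φ sin δ + cos φ cos δ sin H₀ = 1.5334×0.09237×-0.37375 + 0.99572×0.92753×0.99930 = -0.052938 + 0.922914 = 0.869976.
Q̄ = (S₀/π) × [bracket] = (1361/π) × 0.869976 = 376.89 W/m².
Daily total = Q̄ × 24.00 h × 3600 s/h = 376.89 × 24.00 × 3600 / 10⁶ = 32.56 MJ/m².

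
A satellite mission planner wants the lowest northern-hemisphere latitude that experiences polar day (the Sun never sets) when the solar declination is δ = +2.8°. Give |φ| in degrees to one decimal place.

Polar day requires cos H₀ = −tan φ tan δ ≤ −1, i.e. tan φ tan δ ≥ 1.
The boundary is |tan φ| · |tan δ| = 1, so |φ| = 90° − |δ| = 90° − 2.8° = 87.2° in the northern hemisphere.

|φ| = 87.2°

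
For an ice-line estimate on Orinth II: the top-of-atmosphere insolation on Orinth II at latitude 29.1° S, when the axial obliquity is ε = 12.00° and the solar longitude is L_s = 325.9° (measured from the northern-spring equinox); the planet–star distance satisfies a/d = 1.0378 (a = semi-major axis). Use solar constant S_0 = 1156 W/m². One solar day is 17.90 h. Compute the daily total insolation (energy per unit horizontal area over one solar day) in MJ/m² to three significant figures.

24.5 MJ/m²

Solar declination: sin δ = sin ε · sin L_s = sin 12.00° × sin 325.9° = -0.11656, so δ = -6.694°.
cos h₀ = −tan(-29.1°) tan(-6.694°) = -0.0653, h₀ = 1.6362 rad.
Bracket: h₀ sin ϕ sin δ + cos ϕ cos δ sin h₀ = 1.6362×-0.48634×-0.11656 + 0.87377×0.99318×0.99786 = 0.092753 + 0.865954 = 0.958707.
Inverse-square distance factor (a/d)² = 1.0378² = 1.077029.
Q̄ = (S_0/π) × 1.077029 × [bracket] = (1156/π) × 1.077029 × 0.958707 = 379.95 W/m².
Daily total = Q̄ × 17.90 h × 3600 s/h = 379.95 × 17.90 × 3600 / 10⁶ = 24.48 MJ/m².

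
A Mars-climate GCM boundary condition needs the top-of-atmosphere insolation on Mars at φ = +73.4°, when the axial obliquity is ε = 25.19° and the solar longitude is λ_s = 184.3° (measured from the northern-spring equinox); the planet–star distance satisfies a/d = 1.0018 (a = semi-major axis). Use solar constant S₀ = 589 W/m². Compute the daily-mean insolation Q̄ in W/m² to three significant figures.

Q̄ ≈ 45.0 W/m²

Solar declination: sin δ = sin ε · sin λ_s = sin 25.19° × sin 184.3° = -0.03191, so δ = -1.829°.
cos H₀ = −tan(+73.4°) tan(-1.829°) = 0.1071, H₀ = 1.4635 rad.
Bracket: H₀ sin φ sin δ + cos φ cos δ sin H₀ = 1.4635×0.95832×-0.03191 + 0.28569×0.99949×0.99425 = -0.044754 + 0.283902 = 0.239148.
Inverse-square distance factor (a/d)² = 1.0018² = 1.003603.
Q̄ = (S₀/π) × 1.003603 × [bracket] = (589/π) × 1.003603 × 0.239148 = 45.00 W/m².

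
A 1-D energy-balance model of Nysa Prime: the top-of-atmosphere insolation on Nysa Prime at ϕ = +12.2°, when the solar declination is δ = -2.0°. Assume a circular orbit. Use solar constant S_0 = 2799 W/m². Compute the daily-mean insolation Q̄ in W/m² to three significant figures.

Q̄ ≈ 860 W/m²

cos h₀ = −tan(+12.2°) tan(-2.000°) = 0.0076, h₀ = 1.5632 rad.
Bracket: h₀ sin ϕ sin δ + cos ϕ cos δ sin h₀ = 1.5632×0.21132×-0.03490 + 0.97742×0.99939×0.99997 = -0.011529 + 0.976794 = 0.965265.
Q̄ = (S_0/π) × [bracket] = (2799/π) × 0.965265 = 860.0 W/m².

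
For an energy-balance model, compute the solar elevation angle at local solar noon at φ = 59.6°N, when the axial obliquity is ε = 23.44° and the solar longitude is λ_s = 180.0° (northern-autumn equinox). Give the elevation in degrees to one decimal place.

Solar declination: sin δ = sin ε · sin λ_s = sin 23.44° × sin 180.0° = 0.00000, so δ = +0.000°.
At local noon the hour angle is zero, so the zenith angle equals |φ − δ| = |+59.6° − (+0.000°)| = 59.600°.
Elevation = 90° − 59.600° = 30.4°.

30.4°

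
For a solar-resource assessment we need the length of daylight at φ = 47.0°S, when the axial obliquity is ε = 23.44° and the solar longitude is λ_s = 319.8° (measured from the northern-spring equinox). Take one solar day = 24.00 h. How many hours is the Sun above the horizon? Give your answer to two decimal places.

Solar declination: sin δ = sin ε · sin λ_s = sin 23.44° × sin 319.8° = -0.25676, so δ = -14.878°.
cos H₀ = −tan φ · tan δ = −tan(-47.0°) × tan(-14.878°) = -0.2849, so H₀ = 1.8597 rad = 106.55°.
Daylight = 2H₀/(2π) × 24.00 h = (1.8597/π) × 24.00 = 14.21 h.

14.21 h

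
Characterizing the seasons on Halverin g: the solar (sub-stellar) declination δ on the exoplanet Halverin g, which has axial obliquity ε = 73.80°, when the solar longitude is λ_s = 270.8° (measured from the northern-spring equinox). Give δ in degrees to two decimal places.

sin δ = sin ε · sin λ_s = sin 73.80° × sin 270.8° = -0.960200.
δ = arcsin(-0.960200) = -73.78°.

δ = -73.78°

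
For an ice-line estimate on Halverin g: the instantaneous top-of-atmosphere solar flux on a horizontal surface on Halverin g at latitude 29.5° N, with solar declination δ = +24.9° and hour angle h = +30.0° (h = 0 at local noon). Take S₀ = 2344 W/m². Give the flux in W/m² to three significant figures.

cos θ_z = sin φ sin δ + cos φ cos δ cos h = 0.207328 + 0.683685 = 0.891013.
Flux = S₀ · cos θ_z = 2344 × 0.891013 = 2089 W/m².

2.09e+03 W/m²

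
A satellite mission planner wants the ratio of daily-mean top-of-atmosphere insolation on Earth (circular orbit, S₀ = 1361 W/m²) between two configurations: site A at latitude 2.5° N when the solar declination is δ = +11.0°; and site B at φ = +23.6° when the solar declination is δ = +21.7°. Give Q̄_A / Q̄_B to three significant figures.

Q̄_A / Q̄_B ≈ 0.906

— Configuration A (φ=+2.5°):
cos H₀ = −tan(+2.5°) tan(+11.000°) = -0.0085, H₀ = 1.5793 rad.
Bracket: H₀ sin φ sin δ + cos φ cos δ sin H₀ = 1.5793×0.04362×0.19081 + 0.99905×0.98163×0.99996 = 0.013145 + 0.980658 = 0.993803.
Q̄ = (S₀/π) × [bracket] = (1361/π) × 0.993803 = 430.54 W/m².
— Configuration B (φ=+23.6°):
cos H₀ = −tan(+23.6°) tan(+21.700°) = -0.1739, H₀ = 1.7455 rad.
Bracket: H₀ sin φ sin δ + cos φ cos δ sin H₀ = 1.7455×0.40035×0.36975 + 0.91636×0.92913×0.98477 = 0.258385 + 0.838450 = 1.096835.
Q̄ = (S₀/π) × [bracket] = (1361/π) × 1.096835 = 475.17 W/m².
Ratio Q̄_A / Q̄_B = 430.54 / 475.17 = 0.9061.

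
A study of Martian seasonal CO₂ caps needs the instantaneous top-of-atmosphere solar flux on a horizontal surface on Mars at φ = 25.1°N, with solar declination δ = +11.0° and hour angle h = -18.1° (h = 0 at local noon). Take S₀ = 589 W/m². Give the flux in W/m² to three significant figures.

cos θ_z = sin φ sin δ + cos φ cos δ cos h = 0.080941 + 0.844943 = 0.925884.
Flux = S₀ · cos θ_z = 589 × 0.925884 = 545.3 W/m².

545 W/m²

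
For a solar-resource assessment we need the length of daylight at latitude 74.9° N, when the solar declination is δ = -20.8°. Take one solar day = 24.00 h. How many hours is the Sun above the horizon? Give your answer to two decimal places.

0.00 h

cos H₀ = −tan φ · tan δ = 1.4078 ≥ 1, so the Sun never rises (polar night) and H₀ = 0.
Daylight = 2H₀/(2π) × 24.00 h = (0.0000/π) × 24.00 = 0.00 h.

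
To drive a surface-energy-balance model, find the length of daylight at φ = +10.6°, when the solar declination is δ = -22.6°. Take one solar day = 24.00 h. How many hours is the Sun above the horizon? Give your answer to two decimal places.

11.40 h

cos H₀ = −tan φ · tan δ = −tan(+10.6°) × tan(-22.600°) = 0.0779, so H₀ = 1.4928 rad = 85.53°.
Daylight = 2H₀/(2π) × 24.00 h = (1.4928/π) × 24.00 = 11.40 h.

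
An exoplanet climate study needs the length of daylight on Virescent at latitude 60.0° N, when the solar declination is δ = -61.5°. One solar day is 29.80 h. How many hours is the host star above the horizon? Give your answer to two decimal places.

0.00 h

cos H₀ = −tan φ · tan δ = 3.1900 ≥ 1, so the host star never rises (polar night) and H₀ = 0.
Daylight = 2H₀/(2π) × 29.80 h = (0.0000/π) × 29.80 = 0.00 h.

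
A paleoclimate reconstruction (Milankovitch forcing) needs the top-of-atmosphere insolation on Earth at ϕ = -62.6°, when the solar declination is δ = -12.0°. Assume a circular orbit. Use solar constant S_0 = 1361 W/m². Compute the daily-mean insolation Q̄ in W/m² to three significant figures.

Q̄ ≈ 337 W/m²

cos h₀ = −tan(-62.6°) tan(-12.000°) = -0.4101, h₀ = 1.9933 rad.
Bracket: h₀ sin ϕ sin δ + cos ϕ cos δ sin h₀ = 1.9933×-0.88782×-0.20791 + 0.46020×0.97815×0.91206 = 0.367937 + 0.410559 = 0.778496.
Q̄ = (S_0/π) × [bracket] = (1361/π) × 0.778496 = 337.3 W/m².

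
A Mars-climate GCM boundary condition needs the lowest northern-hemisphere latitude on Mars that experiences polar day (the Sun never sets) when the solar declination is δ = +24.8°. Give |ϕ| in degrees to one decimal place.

|ϕ| = 65.2°

Polar day requires cos h₀ = −tan ϕ tan δ ≤ −1, i.e. tan ϕ tan δ ≥ 1.
The boundary is |tan ϕ| · |tan δ| = 1, so |ϕ| = 90° − |δ| = 90° − 24.8° = 65.2° in the northern hemisphere.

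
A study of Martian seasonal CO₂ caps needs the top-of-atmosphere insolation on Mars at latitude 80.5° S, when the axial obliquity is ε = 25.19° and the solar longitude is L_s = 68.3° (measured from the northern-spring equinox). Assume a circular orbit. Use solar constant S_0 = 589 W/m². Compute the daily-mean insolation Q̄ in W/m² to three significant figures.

Q̄ ≈ 0.00 W/m²

Solar declination: sin δ = sin ε · sin L_s = sin 25.19° × sin 68.3° = 0.39546, so δ = +23.295°.
cos h₀ = −tan(-80.5°) tan(+23.295°) = 2.5729 ≥ 1 ⇒ polar night, h₀ = 0 and Q̄ = 0.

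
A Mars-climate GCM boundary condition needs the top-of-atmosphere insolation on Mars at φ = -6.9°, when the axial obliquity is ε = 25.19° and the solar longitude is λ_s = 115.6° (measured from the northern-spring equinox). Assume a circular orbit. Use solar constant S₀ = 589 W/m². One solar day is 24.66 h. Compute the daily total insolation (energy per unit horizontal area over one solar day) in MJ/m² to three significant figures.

Solar declination: sin δ = sin ε · sin λ_s = sin 25.19° × sin 115.6° = 0.38384, so δ = +22.572°.
cos H₀ = −tan(-6.9°) tan(+22.572°) = 0.0503, H₀ = 1.5205 rad.
Bracket: H₀ sin φ sin δ + cos φ cos δ sin H₀ = 1.5205×-0.12014×0.38384 + 0.99276×0.92340×0.99873 = -0.070117 + 0.915550 = 0.845433.
Q̄ = (S₀/π) × [bracket] = (589/π) × 0.845433 = 158.51 W/m².
Daily total = Q̄ × 24.66 h × 3600 s/h = 158.51 × 24.66 × 3600 / 10⁶ = 14.07 MJ/m².

14.1 MJ/m²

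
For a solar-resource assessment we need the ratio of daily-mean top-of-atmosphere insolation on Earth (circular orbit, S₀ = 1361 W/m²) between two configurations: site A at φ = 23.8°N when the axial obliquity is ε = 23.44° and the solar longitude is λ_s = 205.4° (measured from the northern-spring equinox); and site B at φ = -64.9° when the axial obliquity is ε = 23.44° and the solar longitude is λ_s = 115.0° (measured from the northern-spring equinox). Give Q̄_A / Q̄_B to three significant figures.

— Configuration A (φ=+23.8°):
Solar declination: sin δ = sin ε · sin λ_s = sin 23.44° × sin 205.4° = -0.17063, so δ = -9.824°.
cos H₀ = −tan(+23.8°) tan(-9.824°) = 0.0764, H₀ = 1.4943 rad.
Bracket: H₀ sin φ sin δ + cos φ cos δ sin H₀ = 1.4943×0.40355×-0.17063 + 0.91496×0.98534×0.99708 = -0.102894 + 0.898914 = 0.796020.
Q̄ = (S₀/π) × [bracket] = (1361/π) × 0.796020 = 344.85 W/m².
— Configuration B (φ=-64.9°):
Solar declination: sin δ = sin ε · sin λ_s = sin 23.44° × sin 115.0° = 0.36052, so δ = +21.132°.
cos H₀ = −tan(-64.9°) tan(+21.132°) = 0.8251, H₀ = 0.6004 rad.
Bracket: H₀ sin φ sin δ + cos φ cos δ sin H₀ = 0.6004×-0.90557×0.36052 + 0.42420×0.93275×0.56497 = -0.196016 + 0.223543 = 0.027527.
Q̄ = (S₀/π) × [bracket] = (1361/π) × 0.027527 = 11.925 W/m².
Ratio Q̄_A / Q̄_B = 344.85 / 11.925 = 28.92.

Q̄_A / Q̄_B ≈ 28.9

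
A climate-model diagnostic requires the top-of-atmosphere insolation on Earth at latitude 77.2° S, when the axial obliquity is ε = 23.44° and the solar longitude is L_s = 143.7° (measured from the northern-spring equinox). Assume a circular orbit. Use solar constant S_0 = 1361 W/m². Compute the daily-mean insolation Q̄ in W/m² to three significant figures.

Solar declination: sin δ = sin ε · sin L_s = sin 23.44° × sin 143.7° = 0.23550, so δ = +13.621°.
cos h₀ = −tan(-77.2°) tan(+13.621°) = 1.0665 ≥ 1 ⇒ polar night, h₀ = 0 and Q̄ = 0.

Q̄ ≈ 0.00 W/m²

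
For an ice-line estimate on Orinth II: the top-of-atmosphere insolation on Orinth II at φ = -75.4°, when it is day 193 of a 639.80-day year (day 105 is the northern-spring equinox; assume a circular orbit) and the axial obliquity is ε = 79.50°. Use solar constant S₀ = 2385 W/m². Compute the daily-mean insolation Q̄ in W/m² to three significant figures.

Solar longitude: λ_s = 360° × (193 − 105)/639.80 = 49.515°.
sin δ = sin 79.50° × sin 49.515° = 0.74785, so δ = +48.404°.
cos H₀ = −tan(-75.4°) tan(+48.404°) = 4.3247 ≥ 1 ⇒ polar night, H₀ = 0 and Q̄ = 0.

Q̄ ≈ 0.00 W/m²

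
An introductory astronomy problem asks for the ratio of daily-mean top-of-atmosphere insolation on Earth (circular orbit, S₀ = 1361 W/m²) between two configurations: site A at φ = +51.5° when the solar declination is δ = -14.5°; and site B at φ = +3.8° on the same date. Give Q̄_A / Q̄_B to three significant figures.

Q̄_A / Q̄_B ≈ 0.348

— Configuration A (φ=+51.5°):
cos H₀ = −tan(+51.5°) tan(-14.500°) = 0.3251, H₀ = 1.2397 rad.
Bracket: H₀ sin φ sin δ + cos φ cos δ sin H₀ = 1.2397×0.78261×-0.25038 + 0.62251×0.96815×0.94567 = -0.242919 + 0.569939 = 0.327020.
Q̄ = (S₀/π) × [bracket] = (1361/π) × 0.327020 = 141.67 W/m².
— Configuration B (φ=+3.8°):
cos H₀ = −tan(+3.8°) tan(-14.500°) = 0.0172, H₀ = 1.5536 rad.
Bracket: H₀ sin φ sin δ + cos φ cos δ sin H₀ = 1.5536×0.06627×-0.25038 + 0.99780×0.96815×0.99985 = -0.025778 + 0.965875 = 0.940097.
Q̄ = (S₀/π) × [bracket] = (1361/π) × 0.940097 = 407.27 W/m².
Ratio Q̄_A / Q̄_B = 141.67 / 407.27 = 0.3479.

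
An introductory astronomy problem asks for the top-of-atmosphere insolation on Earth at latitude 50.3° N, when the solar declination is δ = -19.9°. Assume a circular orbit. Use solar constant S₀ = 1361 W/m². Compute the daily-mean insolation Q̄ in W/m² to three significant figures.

cos H₀ = −tan(+50.3°) tan(-19.900°) = 0.4360, H₀ = 1.1196 rad.
Bracket: H₀ sin φ sin δ + cos φ cos δ sin H₀ = 1.1196×0.76940×-0.34038 + 0.63877×0.94029×0.89993 = -0.293210 + 0.540524 = 0.247314.
Q̄ = (S₀/π) × [bracket] = (1361/π) × 0.247314 = 107.1 W/m².

Q̄ ≈ 107 W/m²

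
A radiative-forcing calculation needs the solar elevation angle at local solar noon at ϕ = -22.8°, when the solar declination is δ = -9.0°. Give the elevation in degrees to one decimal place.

At local noon the hour angle is zero, so the zenith angle equals |ϕ − δ| = |-22.8° − (-9.000°)| = 13.800°.
Elevation = 90° − 13.800° = 76.2°.

76.2°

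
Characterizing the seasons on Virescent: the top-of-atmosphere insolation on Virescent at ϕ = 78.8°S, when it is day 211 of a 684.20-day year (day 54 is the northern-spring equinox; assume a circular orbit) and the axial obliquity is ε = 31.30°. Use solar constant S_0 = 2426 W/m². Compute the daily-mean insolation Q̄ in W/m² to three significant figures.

Solar longitude: L_s = 360° × (211 − 54)/684.20 = 82.607°.
sin δ = sin 31.30° × sin 82.607° = 0.51520, so δ = +31.011°.
cos h₀ = −tan(-78.8°) tan(+31.011°) = 3.0359 ≥ 1 ⇒ polar night, h₀ = 0 and Q̄ = 0.

Q̄ ≈ 0.00 W/m²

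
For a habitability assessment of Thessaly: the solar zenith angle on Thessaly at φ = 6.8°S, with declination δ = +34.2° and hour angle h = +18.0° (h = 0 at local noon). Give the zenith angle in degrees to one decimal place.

θ_z = 44.4°

cos θ_z = sin φ sin δ + cos φ cos δ cos h = -0.066553 + 0.781067 = 0.714514.
θ_z = arccos(0.714514) = 44.4°.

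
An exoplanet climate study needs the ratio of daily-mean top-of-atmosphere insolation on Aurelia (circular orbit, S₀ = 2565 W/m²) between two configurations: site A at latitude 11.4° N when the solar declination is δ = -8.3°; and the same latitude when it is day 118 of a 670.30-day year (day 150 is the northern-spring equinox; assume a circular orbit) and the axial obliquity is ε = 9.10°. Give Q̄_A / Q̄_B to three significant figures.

— Configuration A (φ=+11.4°):
cos H₀ = −tan(+11.4°) tan(-8.300°) = 0.0294, H₀ = 1.5414 rad.
Bracket: H₀ sin φ sin δ + cos φ cos δ sin H₀ = 1.5414×0.19766×-0.14436 + 0.98027×0.98953×0.99957 = -0.043983 + 0.969589 = 0.925606.
Q̄ = (S₀/π) × [bracket] = (2565/π) × 0.925606 = 755.72 W/m².
— Configuration B (φ=+11.4°):
Solar longitude: λ_s = 360° × (118 − 150)/670.30 = -17.186°, i.e. -17.186° + 360° = 342.814°.
sin δ = sin 9.10° × sin 342.814° = -0.04673, so δ = -2.679°.
cos H₀ = −tan(+11.4°) tan(-2.679°) = 0.0094, H₀ = 1.5614 rad.
Bracket: H₀ sin φ sin δ + cos φ cos δ sin H₀ = 1.5614×0.19766×-0.04673 + 0.98027×0.99891×0.99996 = -0.014422 + 0.979162 = 0.964740.
Q̄ = (S₀/π) × [bracket] = (2565/π) × 0.964740 = 787.68 W/m².
Ratio Q̄_A / Q̄_B = 755.72 / 787.68 = 0.9594.

Q̄_A / Q̄_B ≈ 0.959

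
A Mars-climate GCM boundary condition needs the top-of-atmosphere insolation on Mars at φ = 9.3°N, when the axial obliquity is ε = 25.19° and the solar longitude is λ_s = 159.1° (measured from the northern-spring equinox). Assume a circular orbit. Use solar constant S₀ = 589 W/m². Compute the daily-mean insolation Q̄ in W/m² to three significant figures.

Solar declination: sin δ = sin ε · sin λ_s = sin 25.19° × sin 159.1° = 0.15184, so δ = +8.733°.
cos H₀ = −tan(+9.3°) tan(+8.733°) = -0.0252, H₀ = 1.5960 rad.
Bracket: H₀ sin φ sin δ + cos φ cos δ sin H₀ = 1.5960×0.16160×0.15184 + 0.98686×0.98841×0.99968 = 0.039162 + 0.975110 = 1.014272.
Q̄ = (S₀/π) × [bracket] = (589/π) × 1.014272 = 190.2 W/m².

Q̄ ≈ 190 W/m²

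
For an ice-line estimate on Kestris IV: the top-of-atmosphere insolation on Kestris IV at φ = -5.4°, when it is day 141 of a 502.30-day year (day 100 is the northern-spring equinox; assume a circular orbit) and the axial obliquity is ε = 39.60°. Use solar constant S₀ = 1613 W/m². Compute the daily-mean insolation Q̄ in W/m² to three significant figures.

Q̄ ≈ 462 W/m²

Solar longitude: λ_s = 360° × (141 − 100)/502.30 = 29.385°.
sin δ = sin 39.60° × sin 29.385° = 0.31277, so δ = +18.226°.
cos H₀ = −tan(-5.4°) tan(+18.226°) = 0.0311, H₀ = 1.5397 rad.
Bracket: H₀ sin φ sin δ + cos φ cos δ sin H₀ = 1.5397×-0.09411×0.31277 + 0.99556×0.94983×0.99952 = -0.045321 + 0.945159 = 0.899838.
Q̄ = (S₀/π) × [bracket] = (1613/π) × 0.899838 = 462.0 W/m².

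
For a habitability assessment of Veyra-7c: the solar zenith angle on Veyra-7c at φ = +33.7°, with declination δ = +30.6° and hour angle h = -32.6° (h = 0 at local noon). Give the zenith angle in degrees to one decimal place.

cos θ_z = sin φ sin δ + cos φ cos δ cos h = 0.282439 + 0.603278 = 0.885717.
θ_z = arccos(0.885717) = 27.7°.

θ_z = 27.7°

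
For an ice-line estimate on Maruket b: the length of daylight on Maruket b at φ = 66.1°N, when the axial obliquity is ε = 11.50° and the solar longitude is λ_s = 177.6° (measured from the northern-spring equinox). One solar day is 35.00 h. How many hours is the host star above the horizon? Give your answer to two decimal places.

Solar declination: sin δ = sin ε · sin λ_s = sin 11.50° × sin 177.6° = 0.00835, so δ = +0.478°.
cos H₀ = −tan φ · tan δ = −tan(+66.1°) × tan(+0.478°) = -0.0188, so H₀ = 1.5896 rad = 91.08°.
Daylight = 2H₀/(2π) × 35.00 h = (1.5896/π) × 35.00 = 17.71 h.

17.71 h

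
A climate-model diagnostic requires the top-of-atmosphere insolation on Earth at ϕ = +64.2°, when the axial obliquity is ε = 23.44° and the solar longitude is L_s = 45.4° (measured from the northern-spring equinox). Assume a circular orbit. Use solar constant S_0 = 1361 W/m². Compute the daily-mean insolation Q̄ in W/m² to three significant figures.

Solar declination: sin δ = sin ε · sin L_s = sin 23.44° × sin 45.4° = 0.28324, so δ = +16.453°.
cos h₀ = −tan(+64.2°) tan(+16.453°) = -0.6109, h₀ = 2.2280 rad.
Bracket: h₀ sin ϕ sin δ + cos ϕ cos δ sin h₀ = 2.2280×0.90032×0.28324 + 0.43523×0.95905×0.79169 = 0.568155 + 0.330457 = 0.898612.
Q̄ = (S_0/π) × [bracket] = (1361/π) × 0.898612 = 389.3 W/m².

Q̄ ≈ 389 W/m²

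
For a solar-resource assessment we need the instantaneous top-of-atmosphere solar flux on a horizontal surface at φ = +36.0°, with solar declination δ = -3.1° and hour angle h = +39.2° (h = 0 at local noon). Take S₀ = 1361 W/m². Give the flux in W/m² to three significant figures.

cos θ_z = sin φ sin δ + cos φ cos δ cos h = -0.031787 + 0.626026 = 0.594239.
Flux = S₀ · cos θ_z = 1361 × 0.594239 = 808.8 W/m².

809 W/m²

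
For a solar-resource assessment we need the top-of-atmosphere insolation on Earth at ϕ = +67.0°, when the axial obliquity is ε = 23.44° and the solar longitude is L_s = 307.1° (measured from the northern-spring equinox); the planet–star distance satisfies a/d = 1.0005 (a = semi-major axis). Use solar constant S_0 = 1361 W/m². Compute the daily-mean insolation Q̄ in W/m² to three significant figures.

Q̄ ≈ 14.9 W/m²

Solar declination: sin δ = sin ε · sin L_s = sin 23.44° × sin 307.1° = -0.31727, so δ = -18.498°.
cos h₀ = −tan(+67.0°) tan(-18.498°) = 0.7882, h₀ = 0.6630 rad.
Bracket: h₀ sin ϕ sin δ + cos ϕ cos δ sin h₀ = 0.6630×0.92050×-0.31727 + 0.39073×0.94834×0.61547 = -0.193627 + 0.228059 = 0.034432.
Inverse-square distance factor (a/d)² = 1.0005² = 1.001000.
Q̄ = (S_0/π) × 1.001000 × [bracket] = (1361/π) × 1.001000 × 0.034432 = 14.93 W/m².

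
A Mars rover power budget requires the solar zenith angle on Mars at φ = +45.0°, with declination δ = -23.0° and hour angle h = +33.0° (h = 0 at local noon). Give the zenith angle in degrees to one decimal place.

θ_z = 74.4°

cos θ_z = sin φ sin δ + cos φ cos δ cos h = -0.276289 + 0.545887 = 0.269598.
θ_z = arccos(0.269598) = 74.4°.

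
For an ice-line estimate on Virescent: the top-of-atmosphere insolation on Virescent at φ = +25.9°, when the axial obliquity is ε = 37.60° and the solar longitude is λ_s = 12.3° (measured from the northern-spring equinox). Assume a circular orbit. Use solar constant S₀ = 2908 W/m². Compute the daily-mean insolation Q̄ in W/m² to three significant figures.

Solar declination: sin δ = sin ε · sin λ_s = sin 37.60° × sin 12.3° = 0.12998, so δ = +7.468°.
cos H₀ = −tan(+25.9°) tan(+7.468°) = -0.0637, H₀ = 1.6345 rad.
Bracket: H₀ sin φ sin δ + cos φ cos δ sin H₀ = 1.6345×0.43680×0.12998 + 0.89956×0.99152×0.99797 = 0.092799 + 0.890121 = 0.982920.
Q̄ = (S₀/π) × [bracket] = (2908/π) × 0.982920 = 909.8 W/m².

Q̄ ≈ 910 W/m²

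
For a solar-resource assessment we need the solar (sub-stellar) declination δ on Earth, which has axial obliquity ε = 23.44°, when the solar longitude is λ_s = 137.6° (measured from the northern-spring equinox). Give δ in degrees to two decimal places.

δ = +15.56°

sin δ = sin ε · sin λ_s = sin 23.44° × sin 137.6° = 0.268230.
δ = arcsin(0.268230) = +15.56°.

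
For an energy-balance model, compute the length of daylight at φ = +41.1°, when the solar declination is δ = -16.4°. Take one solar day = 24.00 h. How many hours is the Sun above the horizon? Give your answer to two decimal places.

cos H₀ = −tan φ · tan δ = −tan(+41.1°) × tan(-16.400°) = 0.2567, so H₀ = 1.3111 rad = 75.12°.
Daylight = 2H₀/(2π) × 24.00 h = (1.3111/π) × 24.00 = 10.02 h.

10.02 h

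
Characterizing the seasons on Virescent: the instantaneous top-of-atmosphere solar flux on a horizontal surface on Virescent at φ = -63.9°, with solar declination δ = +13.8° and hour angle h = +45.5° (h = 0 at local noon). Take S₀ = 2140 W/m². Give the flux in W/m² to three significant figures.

cos θ_z = sin φ sin δ + cos φ cos δ cos h = -0.214210 + 0.299456 = 0.085246.
Flux = S₀ · cos θ_z = 2140 × 0.085246 = 182.4 W/m².

182 W/m²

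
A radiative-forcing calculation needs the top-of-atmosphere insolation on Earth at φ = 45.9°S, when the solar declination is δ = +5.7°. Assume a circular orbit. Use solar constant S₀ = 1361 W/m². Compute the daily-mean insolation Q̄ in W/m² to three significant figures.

cos H₀ = −tan(-45.9°) tan(+5.700°) = 0.1030, H₀ = 1.4676 rad.
Bracket: H₀ sin φ sin δ + cos φ cos δ sin H₀ = 1.4676×-0.71813×0.09932 + 0.69591×0.99506×0.99468 = -0.104676 + 0.688788 = 0.584112.
Q̄ = (S₀/π) × [bracket] = (1361/π) × 0.584112 = 253.0 W/m².

Q̄ ≈ 253 W/m²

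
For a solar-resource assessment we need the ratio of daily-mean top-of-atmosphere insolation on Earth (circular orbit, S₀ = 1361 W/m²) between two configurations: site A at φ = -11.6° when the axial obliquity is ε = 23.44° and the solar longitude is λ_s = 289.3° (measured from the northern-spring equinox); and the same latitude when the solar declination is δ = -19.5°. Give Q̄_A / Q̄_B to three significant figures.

— Configuration A (φ=-11.6°):
Solar declination: sin δ = sin ε · sin λ_s = sin 23.44° × sin 289.3° = -0.37543, so δ = -22.051°.
cos H₀ = −tan(-11.6°) tan(-22.051°) = -0.0831, H₀ = 1.6540 rad.
Bracket: H₀ sin φ sin δ + cos φ cos δ sin H₀ = 1.6540×-0.20108×-0.37543 + 0.97958×0.92685×0.99654 = 0.124863 + 0.904782 = 1.029645.
Q̄ = (S₀/π) × [bracket] = (1361/π) × 1.029645 = 446.06 W/m².
— Configuration B (φ=-11.6°):
cos H₀ = −tan(-11.6°) tan(-19.500°) = -0.0727, H₀ = 1.6436 rad.
Bracket: H₀ sin φ sin δ + cos φ cos δ sin H₀ = 1.6436×-0.20108×-0.33381 + 0.97958×0.94264×0.99735 = 0.110323 + 0.920944 = 1.031267.
Q̄ = (S₀/π) × [bracket] = (1361/π) × 1.031267 = 446.77 W/m².
Ratio Q̄_A / Q̄_B = 446.06 / 446.77 = 0.9984.

Q̄_A / Q̄_B ≈ 0.998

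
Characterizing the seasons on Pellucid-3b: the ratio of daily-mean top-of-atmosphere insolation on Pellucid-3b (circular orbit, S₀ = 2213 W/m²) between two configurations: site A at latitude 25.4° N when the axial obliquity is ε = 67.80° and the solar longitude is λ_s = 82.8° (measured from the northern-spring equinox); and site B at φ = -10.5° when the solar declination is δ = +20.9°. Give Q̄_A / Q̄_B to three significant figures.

— Configuration A (φ=+25.4°):
Solar declination: sin δ = sin ε · sin λ_s = sin 67.80° × sin 82.8° = 0.91857, so δ = +66.718°.
cos H₀ = −tan(+25.4°) tan(+66.718°) = -1.1035 ≤ −1 ⇒ polar day, H₀ = π.
Bracket: H₀ sin φ sin δ + cos φ cos δ sin H₀ = 3.1416×0.42894×0.91857 + 0.90334×0.39526×0.00000 = 1.237826 + 0.000000 = 1.237826.
Q̄ = (S₀/π) × [bracket] = (2213/π) × 1.237826 = 871.95 W/m².
— Configuration B (φ=-10.5°):
cos H₀ = −tan(-10.5°) tan(+20.900°) = 0.0708, H₀ = 1.5000 rad.
Bracket: H₀ sin φ sin δ + cos φ cos δ sin H₀ = 1.5000×-0.18224×0.35674 + 0.98325×0.93420×0.99749 = -0.097518 + 0.916247 = 0.818729.
Q̄ = (S₀/π) × [bracket] = (2213/π) × 0.818729 = 576.73 W/m².
Ratio Q̄_A / Q̄_B = 871.95 / 576.73 = 1.512.

Q̄_A / Q̄_B ≈ 1.51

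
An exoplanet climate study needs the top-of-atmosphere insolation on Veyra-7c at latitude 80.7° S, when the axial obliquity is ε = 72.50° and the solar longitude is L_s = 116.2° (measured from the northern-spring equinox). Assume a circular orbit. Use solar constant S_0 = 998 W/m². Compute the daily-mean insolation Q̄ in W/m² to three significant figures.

Solar declination: sin δ = sin ε · sin L_s = sin 72.50° × sin 116.2° = 0.85573, so δ = +58.841°.
cos h₀ = −tan(-80.7°) tan(+58.841°) = 10.0994 ≥ 1 ⇒ polar night, h₀ = 0 and Q̄ = 0.

Q̄ ≈ 0.00 W/m²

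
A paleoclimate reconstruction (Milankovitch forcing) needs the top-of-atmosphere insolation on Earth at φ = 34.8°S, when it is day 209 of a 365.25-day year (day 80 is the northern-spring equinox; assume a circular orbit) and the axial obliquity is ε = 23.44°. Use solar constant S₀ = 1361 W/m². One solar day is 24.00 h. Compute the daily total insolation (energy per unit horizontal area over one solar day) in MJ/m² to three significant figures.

19.3 MJ/m²

Solar longitude: λ_s = 360° × (209 − 80)/365.25 = 127.146°.
sin δ = sin 23.44° × sin 127.146° = 0.31708, so δ = +18.486°.
cos H₀ = −tan(-34.8°) tan(+18.486°) = 0.2324, H₀ = 1.3363 rad.
Bracket: H₀ sin φ sin δ + cos φ cos δ sin H₀ = 1.3363×-0.57071×0.31708 + 0.82115×0.94840×0.97263 = -0.241818 + 0.757463 = 0.515645.
Q̄ = (S₀/π) × [bracket] = (1361/π) × 0.515645 = 223.39 W/m².
Daily total = Q̄ × 24.00 h × 3600 s/h = 223.39 × 24.00 × 3600 / 10⁶ = 19.30 MJ/m².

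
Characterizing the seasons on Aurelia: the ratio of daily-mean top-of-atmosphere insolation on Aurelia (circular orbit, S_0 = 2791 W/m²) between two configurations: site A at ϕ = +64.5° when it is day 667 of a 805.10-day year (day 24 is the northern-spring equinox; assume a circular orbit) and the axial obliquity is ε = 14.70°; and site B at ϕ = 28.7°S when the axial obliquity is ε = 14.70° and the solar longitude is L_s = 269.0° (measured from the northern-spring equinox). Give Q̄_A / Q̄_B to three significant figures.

— Configuration A (ϕ=+64.5°):
Solar longitude: L_s = 360° × (667 − 24)/805.10 = 287.517°.
sin δ = sin 14.70° × sin 287.517° = -0.24199, so δ = -14.004°.
cos h₀ = −tan(+64.5°) tan(-14.004°) = 0.5229, h₀ = 1.0206 rad.
Bracket: h₀ sin ϕ sin δ + cos ϕ cos δ sin h₀ = 1.0206×0.90259×-0.24199 + 0.43051×0.97028×0.85240 = -0.222917 + 0.356060 = 0.133143.
Q̄ = (S_0/π) × [bracket] = (2791/π) × 0.133143 = 118.28 W/m².
— Configuration B (ϕ=-28.7°):
Solar declination: sin δ = sin ε · sin L_s = sin 14.70° × sin 269.0° = -0.25372, so δ = -14.698°.
cos h₀ = −tan(-28.7°) tan(-14.698°) = -0.1436, h₀ = 1.7149 rad.
Bracket: h₀ sin ϕ sin δ + cos ϕ cos δ sin h₀ = 1.7149×-0.48022×-0.25372 + 0.87715×0.96728×0.98963 = 0.208946 + 0.839651 = 1.048597.
Q̄ = (S_0/π) × [bracket] = (2791/π) × 1.048597 = 931.58 W/m².
Ratio Q̄_A / Q̄_B = 118.28 / 931.58 = 0.1270.

Q̄_A / Q̄_B ≈ 0.127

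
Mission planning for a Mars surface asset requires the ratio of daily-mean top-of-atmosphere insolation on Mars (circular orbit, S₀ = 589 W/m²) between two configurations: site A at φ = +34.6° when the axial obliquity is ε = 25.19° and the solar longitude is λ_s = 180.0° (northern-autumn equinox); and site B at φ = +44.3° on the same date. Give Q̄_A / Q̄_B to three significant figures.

— Configuration A (φ=+34.6°):
Solar declination: sin δ = sin ε · sin λ_s = sin 25.19° × sin 180.0° = 0.00000, so δ = +0.000°.
cos H₀ = −tan(+34.6°) tan(+0.000°) = -0.0000, H₀ = 1.5708 rad.
Bracket: H₀ sin φ sin δ + cos φ cos δ sin H₀ = 1.5708×0.56784×0.00000 + 0.82314×1.00000×1.00000 = 0.000000 + 0.823140 = 0.823140.
Q̄ = (S₀/π) × [bracket] = (589/π) × 0.823140 = 154.33 W/m².
— Configuration B (φ=+44.3°):
cos H₀ = −tan(+44.3°) tan(+0.000°) = -0.0000, H₀ = 1.5708 rad.
Bracket: H₀ sin φ sin δ + cos φ cos δ sin H₀ = 1.5708×0.69842×0.00000 + 0.71569×1.00000×1.00000 = 0.000000 + 0.715690 = 0.715690.
Q̄ = (S₀/π) × [bracket] = (589/π) × 0.715690 = 134.18 W/m².
Ratio Q̄_A / Q̄_B = 154.33 / 134.18 = 1.150.

Q̄_A / Q̄_B ≈ 1.15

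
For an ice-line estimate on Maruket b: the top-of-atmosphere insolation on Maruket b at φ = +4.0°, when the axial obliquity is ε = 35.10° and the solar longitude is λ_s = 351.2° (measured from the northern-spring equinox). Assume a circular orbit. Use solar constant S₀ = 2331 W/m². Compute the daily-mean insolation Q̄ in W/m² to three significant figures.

Solar declination: sin δ = sin ε · sin λ_s = sin 35.10° × sin 351.2° = -0.08797, so δ = -5.047°.
cos H₀ = −tan(+4.0°) tan(-5.047°) = 0.0062, H₀ = 1.5646 rad.
Bracket: H₀ sin φ sin δ + cos φ cos δ sin H₀ = 1.5646×0.06976×-0.08797 + 0.99756×0.99612×0.99998 = -0.009602 + 0.993670 = 0.984068.
Q̄ = (S₀/π) × [bracket] = (2331/π) × 0.984068 = 730.2 W/m².

Q̄ ≈ 730 W/m²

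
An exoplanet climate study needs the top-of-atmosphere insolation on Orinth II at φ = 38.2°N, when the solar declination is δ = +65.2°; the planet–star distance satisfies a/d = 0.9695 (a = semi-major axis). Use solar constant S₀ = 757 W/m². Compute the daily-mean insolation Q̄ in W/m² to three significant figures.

cos H₀ = −tan(+38.2°) tan(+65.200°) = -1.7031 ≤ −1 ⇒ polar day, H₀ = π.
Bracket: H₀ sin φ sin δ + cos φ cos δ sin H₀ = 3.1416×0.61841×0.90778 + 0.78586×0.41945×0.00000 = 1.763632 + 0.000000 = 1.763632.
Inverse-square distance factor (a/d)² = 0.9695² = 0.939930.
Q̄ = (S₀/π) × 0.939930 × [bracket] = (757/π) × 0.939930 × 1.763632 = 399.4 W/m².

Q̄ ≈ 399 W/m²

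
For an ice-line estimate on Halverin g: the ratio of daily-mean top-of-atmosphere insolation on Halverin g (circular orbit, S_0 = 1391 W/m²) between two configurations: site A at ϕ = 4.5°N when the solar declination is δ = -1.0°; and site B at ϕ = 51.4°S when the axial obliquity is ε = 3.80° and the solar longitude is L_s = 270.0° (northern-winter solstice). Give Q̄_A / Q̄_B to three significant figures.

Q̄_A / Q̄_B ≈ 1.41

— Configuration A (ϕ=+4.5°):
cos h₀ = −tan(+4.5°) tan(-1.000°) = 0.0014, h₀ = 1.5694 rad.
Bracket: h₀ sin ϕ sin δ + cos ϕ cos δ sin h₀ = 1.5694×0.07846×-0.01745 + 0.99692×0.99985×1.00000 = -0.002149 + 0.996770 = 0.994621.
Q̄ = (S_0/π) × [bracket] = (1391/π) × 0.994621 = 440.39 W/m².
— Configuration B (ϕ=-51.4°):
Solar declination: sin δ = sin ε · sin L_s = sin 3.80° × sin 270.0° = -0.06627, so δ = -3.800°.
cos h₀ = −tan(-51.4°) tan(-3.800°) = -0.0832, h₀ = 1.6541 rad.
Bracket: h₀ sin ϕ sin δ + cos ϕ cos δ sin h₀ = 1.6541×-0.78152×-0.06627 + 0.62388×0.99780×0.99653 = 0.085668 + 0.620347 = 0.706015.
Q̄ = (S_0/π) × [bracket] = (1391/π) × 0.706015 = 312.60 W/m².
Ratio Q̄_A / Q̄_B = 440.39 / 312.60 = 1.409.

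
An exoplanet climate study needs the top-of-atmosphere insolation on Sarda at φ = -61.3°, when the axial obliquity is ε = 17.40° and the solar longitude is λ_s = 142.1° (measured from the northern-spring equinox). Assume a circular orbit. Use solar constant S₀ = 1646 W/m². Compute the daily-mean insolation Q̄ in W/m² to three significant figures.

Q̄ ≈ 129 W/m²

Solar declination: sin δ = sin ε · sin λ_s = sin 17.40° × sin 142.1° = 0.18370, so δ = +10.585°.
cos H₀ = −tan(-61.3°) tan(+10.585°) = 0.3413, H₀ = 1.2225 rad.
Bracket: H₀ sin φ sin δ + cos φ cos δ sin H₀ = 1.2225×-0.87715×0.18370 + 0.48022×0.98298×0.93994 = -0.196984 + 0.443696 = 0.246712.
Q̄ = (S₀/π) × [bracket] = (1646/π) × 0.246712 = 129.3 W/m².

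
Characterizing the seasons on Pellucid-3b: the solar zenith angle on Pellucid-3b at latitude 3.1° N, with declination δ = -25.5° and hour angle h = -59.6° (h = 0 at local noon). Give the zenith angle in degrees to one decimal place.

cos θ_z = sin ϕ sin δ + cos ϕ cos δ cos h = -0.023282 + 0.456070 = 0.432788.
θ_z = arccos(0.432788) = 64.4°.

θ_z = 64.4°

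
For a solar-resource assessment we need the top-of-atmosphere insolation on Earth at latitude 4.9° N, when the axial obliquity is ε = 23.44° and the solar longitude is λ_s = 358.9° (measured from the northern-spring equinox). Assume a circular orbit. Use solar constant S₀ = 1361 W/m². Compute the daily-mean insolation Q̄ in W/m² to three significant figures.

Q̄ ≈ 431 W/m²

Solar declination: sin δ = sin ε · sin λ_s = sin 23.44° × sin 358.9° = -0.00764, so δ = -0.438°.
cos H₀ = −tan(+4.9°) tan(-0.438°) = 0.0007, H₀ = 1.5701 rad.
Bracket: H₀ sin φ sin δ + cos φ cos δ sin H₀ = 1.5701×0.08542×-0.00764 + 0.99635×0.99997×1.00000 = -0.001025 + 0.996320 = 0.995295.
Q̄ = (S₀/π) × [bracket] = (1361/π) × 0.995295 = 431.2 W/m².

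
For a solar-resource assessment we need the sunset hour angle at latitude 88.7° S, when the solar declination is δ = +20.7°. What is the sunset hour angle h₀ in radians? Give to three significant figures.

h₀ = 0.00 rad

cos h₀ = −tan ϕ · tan δ = 16.6512 ≥ 1, so the Sun never rises (polar night) and h₀ = 0.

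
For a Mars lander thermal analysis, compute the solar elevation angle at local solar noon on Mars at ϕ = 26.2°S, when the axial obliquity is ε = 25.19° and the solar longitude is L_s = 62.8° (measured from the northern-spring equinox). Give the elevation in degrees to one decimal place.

41.6°

Solar declination: sin δ = sin ε · sin L_s = sin 25.19° × sin 62.8° = 0.37855, so δ = +22.244°.
At local noon the hour angle is zero, so the zenith angle equals |ϕ − δ| = |-26.2° − (+22.244°)| = 48.444°.
Elevation = 90° − 48.444° = 41.6°.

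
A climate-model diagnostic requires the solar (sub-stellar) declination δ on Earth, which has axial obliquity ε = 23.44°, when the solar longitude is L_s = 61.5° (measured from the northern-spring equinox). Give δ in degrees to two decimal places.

sin δ = sin ε · sin L_s = sin 23.44° × sin 61.5° = 0.349583.
δ = arcsin(0.349583) = +20.46°.

δ = +20.46°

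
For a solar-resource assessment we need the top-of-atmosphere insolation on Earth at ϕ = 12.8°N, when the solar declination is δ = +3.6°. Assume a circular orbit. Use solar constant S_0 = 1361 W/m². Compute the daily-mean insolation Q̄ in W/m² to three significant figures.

Q̄ ≈ 431 W/m²

cos h₀ = −tan(+12.8°) tan(+3.600°) = -0.0143, h₀ = 1.5851 rad.
Bracket: h₀ sin ϕ sin δ + cos ϕ cos δ sin h₀ = 1.5851×0.22155×0.06279 + 0.97515×0.99803×0.99990 = 0.022051 + 0.973132 = 0.995183.
Q̄ = (S_0/π) × [bracket] = (1361/π) × 0.995183 = 431.1 W/m².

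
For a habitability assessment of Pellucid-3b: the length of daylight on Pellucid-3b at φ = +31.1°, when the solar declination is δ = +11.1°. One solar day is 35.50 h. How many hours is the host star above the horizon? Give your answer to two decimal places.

19.09 h

cos H₀ = −tan φ · tan δ = −tan(+31.1°) × tan(+11.100°) = -0.1184, so H₀ = 1.6894 rad = 96.80°.
Daylight = 2H₀/(2π) × 35.50 h = (1.6894/π) × 35.50 = 19.09 h.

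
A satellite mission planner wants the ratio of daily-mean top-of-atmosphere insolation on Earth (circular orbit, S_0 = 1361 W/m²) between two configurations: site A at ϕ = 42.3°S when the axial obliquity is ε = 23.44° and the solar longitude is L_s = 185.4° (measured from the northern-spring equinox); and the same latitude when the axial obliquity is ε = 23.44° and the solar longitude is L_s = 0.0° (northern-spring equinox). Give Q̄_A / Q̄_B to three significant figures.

Q̄_A / Q̄_B ≈ 1.05

— Configuration A (ϕ=-42.3°):
Solar declination: sin δ = sin ε · sin L_s = sin 23.44° × sin 185.4° = -0.03744, so δ = -2.145°.
cos h₀ = −tan(-42.3°) tan(-2.145°) = -0.0341, h₀ = 1.6049 rad.
Bracket: h₀ sin ϕ sin δ + cos ϕ cos δ sin h₀ = 1.6049×-0.67301×-0.03744 + 0.73963×0.99930×0.99942 = 0.040439 + 0.738684 = 0.779123.
Q̄ = (S_0/π) × [bracket] = (1361/π) × 0.779123 = 337.53 W/m².
— Configuration B (ϕ=-42.3°):
Solar declination: sin δ = sin ε · sin L_s = sin 23.44° × sin 0.0° = 0.00000, so δ = +0.000°.
cos h₀ = −tan(-42.3°) tan(+0.000°) = 0.0000, h₀ = 1.5708 rad.
Bracket: h₀ sin ϕ sin δ + cos ϕ cos δ sin h₀ = 1.5708×-0.67301×0.00000 + 0.73963×1.00000×1.00000 = -0.000000 + 0.739630 = 0.739630.
Q̄ = (S_0/π) × [bracket] = (1361/π) × 0.739630 = 320.42 W/m².
Ratio Q̄_A / Q̄_B = 337.53 / 320.42 = 1.053.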